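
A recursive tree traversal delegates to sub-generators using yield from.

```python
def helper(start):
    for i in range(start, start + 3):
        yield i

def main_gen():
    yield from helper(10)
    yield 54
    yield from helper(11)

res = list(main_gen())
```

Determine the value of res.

Step 1: main_gen() delegates to helper(10):
  yield 10
  yield 11
  yield 12
Step 2: yield 54
Step 3: Delegates to helper(11):
  yield 11
  yield 12
  yield 13
Therefore res = [10, 11, 12, 54, 11, 12, 13].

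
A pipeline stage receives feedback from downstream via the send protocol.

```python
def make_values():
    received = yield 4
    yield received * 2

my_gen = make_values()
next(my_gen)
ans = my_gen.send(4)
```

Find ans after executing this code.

Step 1: next(my_gen) advances to first yield, producing 4.
Step 2: send(4) resumes, received = 4.
Step 3: yield received * 2 = 4 * 2 = 8.
Therefore ans = 8.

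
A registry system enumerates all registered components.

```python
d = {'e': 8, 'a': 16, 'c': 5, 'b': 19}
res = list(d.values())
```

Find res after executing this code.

Step 1: d.values() returns the dictionary values in insertion order.
Therefore res = [8, 16, 5, 19].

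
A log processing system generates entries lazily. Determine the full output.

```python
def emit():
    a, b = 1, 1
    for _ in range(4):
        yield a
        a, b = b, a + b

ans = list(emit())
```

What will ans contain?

Step 1: Fibonacci-like sequence starting with a=1, b=1:
  Iteration 1: yield a=1, then a,b = 1,2
  Iteration 2: yield a=1, then a,b = 2,3
  Iteration 3: yield a=2, then a,b = 3,5
  Iteration 4: yield a=3, then a,b = 5,8
Therefore ans = [1, 1, 2, 3].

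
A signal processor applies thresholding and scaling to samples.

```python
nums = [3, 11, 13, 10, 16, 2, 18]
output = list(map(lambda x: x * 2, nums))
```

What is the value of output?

Step 1: Apply lambda x: x * 2 to each element:
  3 -> 6
  11 -> 22
  13 -> 26
  10 -> 20
  16 -> 32
  2 -> 4
  18 -> 36
Therefore output = [6, 22, 26, 20, 32, 4, 36].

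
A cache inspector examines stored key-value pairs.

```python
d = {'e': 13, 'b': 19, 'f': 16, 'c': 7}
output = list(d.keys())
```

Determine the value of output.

Step 1: d.keys() returns the dictionary keys in insertion order.
Therefore output = ['e', 'b', 'f', 'c'].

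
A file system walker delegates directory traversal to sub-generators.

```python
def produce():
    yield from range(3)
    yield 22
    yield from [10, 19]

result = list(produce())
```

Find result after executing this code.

Step 1: Trace yields in order:
  yield 0
  yield 1
  yield 2
  yield 22
  yield 10
  yield 19
Therefore result = [0, 1, 2, 22, 10, 19].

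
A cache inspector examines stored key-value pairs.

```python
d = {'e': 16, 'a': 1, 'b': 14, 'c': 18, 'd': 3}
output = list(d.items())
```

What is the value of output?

Step 1: d.items() returns (key, value) pairs in insertion order.
Therefore output = [('e', 16), ('a', 1), ('b', 14), ('c', 18), ('d', 3)].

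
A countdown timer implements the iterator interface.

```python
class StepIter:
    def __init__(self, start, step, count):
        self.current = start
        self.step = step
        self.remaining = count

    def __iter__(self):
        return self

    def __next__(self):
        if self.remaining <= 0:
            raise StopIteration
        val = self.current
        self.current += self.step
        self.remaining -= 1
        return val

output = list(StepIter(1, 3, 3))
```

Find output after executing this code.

Step 1: StepIter starts at 1, increments by 3, for 3 steps:
  Yield 1, then current += 3
  Yield 4, then current += 3
  Yield 7, then current += 3
Therefore output = [1, 4, 7].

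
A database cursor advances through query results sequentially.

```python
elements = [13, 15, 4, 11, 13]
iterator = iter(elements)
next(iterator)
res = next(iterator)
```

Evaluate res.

Step 1: Create iterator over [13, 15, 4, 11, 13].
Step 2: next() consumes 13.
Step 3: next() returns 15.
Therefore res = 15.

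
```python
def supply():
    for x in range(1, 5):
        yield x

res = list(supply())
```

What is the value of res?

Step 1: The generator yields each value from range(1, 5).
Step 2: list() consumes all yields: [1, 2, 3, 4].
Therefore res = [1, 2, 3, 4].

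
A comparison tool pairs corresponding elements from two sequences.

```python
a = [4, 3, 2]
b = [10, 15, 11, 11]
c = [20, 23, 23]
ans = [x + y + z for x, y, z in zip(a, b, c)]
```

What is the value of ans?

Step 1: zip three lists (truncates to shortest, len=3):
  4 + 10 + 20 = 34
  3 + 15 + 23 = 41
  2 + 11 + 23 = 36
Therefore ans = [34, 41, 36].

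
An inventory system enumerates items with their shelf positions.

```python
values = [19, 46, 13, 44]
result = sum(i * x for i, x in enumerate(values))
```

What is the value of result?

Step 1: Compute i * x for each (i, x) in enumerate([19, 46, 13, 44]):
  i=0, x=19: 0*19 = 0
  i=1, x=46: 1*46 = 46
  i=2, x=13: 2*13 = 26
  i=3, x=44: 3*44 = 132
Step 2: sum = 0 + 46 + 26 + 132 = 204.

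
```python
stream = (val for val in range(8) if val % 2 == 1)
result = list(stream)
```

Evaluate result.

Step 1: Filter range(8) keeping only odd values:
  val=0: even, excluded
  val=1: odd, included
  val=2: even, excluded
  val=3: odd, included
  val=4: even, excluded
  val=5: odd, included
  val=6: even, excluded
  val=7: odd, included
Therefore result = [1, 3, 5, 7].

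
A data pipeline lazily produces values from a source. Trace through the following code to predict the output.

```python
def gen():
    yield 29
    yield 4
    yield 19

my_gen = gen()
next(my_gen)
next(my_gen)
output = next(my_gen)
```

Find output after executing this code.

Step 1: gen() creates a generator.
Step 2: next(my_gen) yields 29 (consumed and discarded).
Step 3: next(my_gen) yields 4 (consumed and discarded).
Step 4: next(my_gen) yields 19, assigned to output.
Therefore output = 19.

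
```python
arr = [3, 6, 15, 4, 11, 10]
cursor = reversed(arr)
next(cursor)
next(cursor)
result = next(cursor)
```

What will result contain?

Step 1: reversed([3, 6, 15, 4, 11, 10]) gives iterator: [10, 11, 4, 15, 6, 3].
Step 2: First next() = 10, second next() = 11.
Step 3: Third next() = 4.
Therefore result = 4.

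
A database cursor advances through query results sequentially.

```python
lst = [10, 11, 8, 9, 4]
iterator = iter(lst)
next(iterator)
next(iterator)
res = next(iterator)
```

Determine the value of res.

Step 1: Create iterator over [10, 11, 8, 9, 4].
Step 2: next() consumes 10.
Step 3: next() consumes 11.
Step 4: next() returns 8.
Therefore res = 8.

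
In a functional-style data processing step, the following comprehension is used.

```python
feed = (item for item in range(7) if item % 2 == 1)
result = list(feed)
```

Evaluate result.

Step 1: Filter range(7) keeping only odd values:
  item=0: even, excluded
  item=1: odd, included
  item=2: even, excluded
  item=3: odd, included
  item=4: even, excluded
  item=5: odd, included
  item=6: even, excluded
Therefore result = [1, 3, 5].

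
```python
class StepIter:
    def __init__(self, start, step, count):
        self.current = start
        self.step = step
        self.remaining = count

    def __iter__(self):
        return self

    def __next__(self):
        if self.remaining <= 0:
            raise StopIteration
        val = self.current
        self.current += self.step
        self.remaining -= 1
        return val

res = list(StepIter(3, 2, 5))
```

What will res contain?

Step 1: StepIter starts at 3, increments by 2, for 5 steps:
  Yield 3, then current += 2
  Yield 5, then current += 2
  Yield 7, then current += 2
  Yield 9, then current += 2
  Yield 11, then current += 2
Therefore res = [3, 5, 7, 9, 11].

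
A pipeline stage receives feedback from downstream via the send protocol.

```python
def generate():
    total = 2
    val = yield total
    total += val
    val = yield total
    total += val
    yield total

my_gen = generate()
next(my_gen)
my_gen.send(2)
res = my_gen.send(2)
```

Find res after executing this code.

Step 1: next() -> yield total=2.
Step 2: send(2) -> val=2, total = 2+2 = 4, yield 4.
Step 3: send(2) -> val=2, total = 4+2 = 6, yield 6.
Therefore res = 6.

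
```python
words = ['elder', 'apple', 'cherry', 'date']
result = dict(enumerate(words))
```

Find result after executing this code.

Step 1: enumerate pairs indices with words:
  0 -> 'elder'
  1 -> 'apple'
  2 -> 'cherry'
  3 -> 'date'
Therefore result = {0: 'elder', 1: 'apple', 2: 'cherry', 3: 'date'}.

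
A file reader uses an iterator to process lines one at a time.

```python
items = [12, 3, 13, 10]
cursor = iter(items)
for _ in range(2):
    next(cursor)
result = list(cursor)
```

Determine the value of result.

Step 1: Create iterator over [12, 3, 13, 10].
Step 2: Advance 2 positions (consuming [12, 3]).
Step 3: list() collects remaining elements: [13, 10].
Therefore result = [13, 10].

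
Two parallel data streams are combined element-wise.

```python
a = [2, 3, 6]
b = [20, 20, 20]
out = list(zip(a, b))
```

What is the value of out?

Step 1: zip pairs elements at same index:
  Index 0: (2, 20)
  Index 1: (3, 20)
  Index 2: (6, 20)
Therefore out = [(2, 20), (3, 20), (6, 20)].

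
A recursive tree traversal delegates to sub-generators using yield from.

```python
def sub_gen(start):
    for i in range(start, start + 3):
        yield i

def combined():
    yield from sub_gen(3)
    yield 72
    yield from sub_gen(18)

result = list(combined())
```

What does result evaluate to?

Step 1: combined() delegates to sub_gen(3):
  yield 3
  yield 4
  yield 5
Step 2: yield 72
Step 3: Delegates to sub_gen(18):
  yield 18
  yield 19
  yield 20
Therefore result = [3, 4, 5, 72, 18, 19, 20].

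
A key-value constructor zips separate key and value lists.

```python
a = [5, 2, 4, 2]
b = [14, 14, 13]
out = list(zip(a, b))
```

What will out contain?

Step 1: zip stops at shortest (len(a)=4, len(b)=3):
  Index 0: (5, 14)
  Index 1: (2, 14)
  Index 2: (4, 13)
Step 2: Last element of a (2) has no pair, dropped.
Therefore out = [(5, 14), (2, 14), (4, 13)].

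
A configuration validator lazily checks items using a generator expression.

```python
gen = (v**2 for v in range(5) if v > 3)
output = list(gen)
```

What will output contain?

Step 1: For range(5), keep v > 3, then square:
  v=0: 0 <= 3, excluded
  v=1: 1 <= 3, excluded
  v=2: 2 <= 3, excluded
  v=3: 3 <= 3, excluded
  v=4: 4 > 3, yield 4**2 = 16
Therefore output = [16].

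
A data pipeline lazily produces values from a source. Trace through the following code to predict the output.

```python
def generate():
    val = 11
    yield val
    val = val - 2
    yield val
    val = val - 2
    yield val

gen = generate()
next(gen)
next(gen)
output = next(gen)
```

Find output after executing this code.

Step 1: Trace through generator execution:
  Yield 1: val starts at 11, yield 11
  Yield 2: val = 11 - 2 = 9, yield 9
  Yield 3: val = 9 - 2 = 7, yield 7
Step 2: First next() gets 11, second next() gets the second value, third next() yields 7.
Therefore output = 7.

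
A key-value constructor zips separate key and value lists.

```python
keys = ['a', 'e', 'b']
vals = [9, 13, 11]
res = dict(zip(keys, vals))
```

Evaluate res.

Step 1: zip pairs keys with values:
  'a' -> 9
  'e' -> 13
  'b' -> 11
Therefore res = {'a': 9, 'e': 13, 'b': 11}.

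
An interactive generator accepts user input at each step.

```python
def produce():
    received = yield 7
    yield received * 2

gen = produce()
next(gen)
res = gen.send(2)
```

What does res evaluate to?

Step 1: next(gen) advances to first yield, producing 7.
Step 2: send(2) resumes, received = 2.
Step 3: yield received * 2 = 2 * 2 = 4.
Therefore res = 4.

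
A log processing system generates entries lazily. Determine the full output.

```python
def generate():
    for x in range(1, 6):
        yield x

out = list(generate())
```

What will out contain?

Step 1: The generator yields each value from range(1, 6).
Step 2: list() consumes all yields: [1, 2, 3, 4, 5].
Therefore out = [1, 2, 3, 4, 5].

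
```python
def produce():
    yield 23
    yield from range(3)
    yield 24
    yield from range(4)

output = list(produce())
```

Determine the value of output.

Step 1: Trace yields in order:
  yield 23
  yield 0
  yield 1
  yield 2
  yield 24
  yield 0
  yield 1
  yield 2
  yield 3
Therefore output = [23, 0, 1, 2, 24, 0, 1, 2, 3].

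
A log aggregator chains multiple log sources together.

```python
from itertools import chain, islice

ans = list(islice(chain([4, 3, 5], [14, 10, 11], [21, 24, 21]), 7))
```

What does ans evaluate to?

Step 1: chain([4, 3, 5], [14, 10, 11], [21, 24, 21]) = [4, 3, 5, 14, 10, 11, 21, 24, 21].
Step 2: islice takes first 7 elements: [4, 3, 5, 14, 10, 11, 21].
Therefore ans = [4, 3, 5, 14, 10, 11, 21].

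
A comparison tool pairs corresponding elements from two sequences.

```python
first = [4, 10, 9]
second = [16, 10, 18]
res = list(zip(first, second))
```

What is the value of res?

Step 1: zip pairs elements at same index:
  Index 0: (4, 16)
  Index 1: (10, 10)
  Index 2: (9, 18)
Therefore res = [(4, 16), (10, 10), (9, 18)].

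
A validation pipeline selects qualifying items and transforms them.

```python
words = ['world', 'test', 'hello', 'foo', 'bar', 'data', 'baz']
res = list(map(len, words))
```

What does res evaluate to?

Step 1: Map len() to each word:
  'world' -> 5
  'test' -> 4
  'hello' -> 5
  'foo' -> 3
  'bar' -> 3
  'data' -> 4
  'baz' -> 3
Therefore res = [5, 4, 5, 3, 3, 4, 3].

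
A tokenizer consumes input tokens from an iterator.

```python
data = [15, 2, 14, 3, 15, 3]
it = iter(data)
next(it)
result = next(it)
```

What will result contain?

Step 1: Create iterator over [15, 2, 14, 3, 15, 3].
Step 2: next() consumes 15.
Step 3: next() returns 2.
Therefore result = 2.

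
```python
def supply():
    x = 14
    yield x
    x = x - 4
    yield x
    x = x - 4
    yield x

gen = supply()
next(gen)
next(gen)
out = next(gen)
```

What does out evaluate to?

Step 1: Trace through generator execution:
  Yield 1: x starts at 14, yield 14
  Yield 2: x = 14 - 4 = 10, yield 10
  Yield 3: x = 10 - 4 = 6, yield 6
Step 2: First next() gets 14, second next() gets the second value, third next() yields 6.
Therefore out = 6.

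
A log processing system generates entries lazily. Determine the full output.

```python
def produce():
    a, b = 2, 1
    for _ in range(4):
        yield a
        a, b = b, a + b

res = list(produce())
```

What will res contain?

Step 1: Fibonacci-like sequence starting with a=2, b=1:
  Iteration 1: yield a=2, then a,b = 1,3
  Iteration 2: yield a=1, then a,b = 3,4
  Iteration 3: yield a=3, then a,b = 4,7
  Iteration 4: yield a=4, then a,b = 7,11
Therefore res = [2, 1, 3, 4].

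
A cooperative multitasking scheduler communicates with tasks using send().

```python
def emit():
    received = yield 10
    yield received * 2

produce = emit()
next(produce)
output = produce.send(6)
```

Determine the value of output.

Step 1: next(produce) advances to first yield, producing 10.
Step 2: send(6) resumes, received = 6.
Step 3: yield received * 2 = 6 * 2 = 12.
Therefore output = 12.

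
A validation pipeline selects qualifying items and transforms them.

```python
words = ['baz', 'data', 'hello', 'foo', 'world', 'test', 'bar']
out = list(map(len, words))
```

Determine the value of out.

Step 1: Map len() to each word:
  'baz' -> 3
  'data' -> 4
  'hello' -> 5
  'foo' -> 3
  'world' -> 5
  'test' -> 4
  'bar' -> 3
Therefore out = [3, 4, 5, 3, 5, 4, 3].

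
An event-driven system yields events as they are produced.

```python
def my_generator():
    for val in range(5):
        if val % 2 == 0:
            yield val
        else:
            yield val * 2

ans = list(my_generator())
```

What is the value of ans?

Step 1: For each val in range(5), yield val if even, else val*2:
  val=0 (even): yield 0
  val=1 (odd): yield 1*2 = 2
  val=2 (even): yield 2
  val=3 (odd): yield 3*2 = 6
  val=4 (even): yield 4
Therefore ans = [0, 2, 2, 6, 4].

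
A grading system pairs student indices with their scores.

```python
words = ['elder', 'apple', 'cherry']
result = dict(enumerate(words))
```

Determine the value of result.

Step 1: enumerate pairs indices with words:
  0 -> 'elder'
  1 -> 'apple'
  2 -> 'cherry'
Therefore result = {0: 'elder', 1: 'apple', 2: 'cherry'}.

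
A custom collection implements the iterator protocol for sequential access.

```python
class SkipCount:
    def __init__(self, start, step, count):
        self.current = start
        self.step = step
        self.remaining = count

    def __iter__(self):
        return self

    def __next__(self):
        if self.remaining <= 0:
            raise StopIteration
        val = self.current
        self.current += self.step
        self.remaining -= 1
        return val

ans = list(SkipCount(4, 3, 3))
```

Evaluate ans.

Step 1: SkipCount starts at 4, increments by 3, for 3 steps:
  Yield 4, then current += 3
  Yield 7, then current += 3
  Yield 10, then current += 3
Therefore ans = [4, 7, 10].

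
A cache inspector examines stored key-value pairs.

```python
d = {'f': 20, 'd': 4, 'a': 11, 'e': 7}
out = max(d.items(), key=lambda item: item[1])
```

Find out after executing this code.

Step 1: Find item with maximum value:
  ('f', 20)
  ('d', 4)
  ('a', 11)
  ('e', 7)
Step 2: Maximum value is 20 at key 'f'.
Therefore out = ('f', 20).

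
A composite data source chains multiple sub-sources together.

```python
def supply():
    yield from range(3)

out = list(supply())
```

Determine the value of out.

Step 1: yield from delegates to the iterable, yielding each element.
Step 2: Collected values: [0, 1, 2].
Therefore out = [0, 1, 2].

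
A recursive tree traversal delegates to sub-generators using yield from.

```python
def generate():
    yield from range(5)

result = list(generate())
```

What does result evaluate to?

Step 1: yield from delegates to the iterable, yielding each element.
Step 2: Collected values: [0, 1, 2, 3, 4].
Therefore result = [0, 1, 2, 3, 4].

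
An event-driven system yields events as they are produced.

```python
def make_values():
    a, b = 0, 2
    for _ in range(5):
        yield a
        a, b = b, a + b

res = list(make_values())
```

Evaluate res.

Step 1: Fibonacci-like sequence starting with a=0, b=2:
  Iteration 1: yield a=0, then a,b = 2,2
  Iteration 2: yield a=2, then a,b = 2,4
  Iteration 3: yield a=2, then a,b = 4,6
  Iteration 4: yield a=4, then a,b = 6,10
  Iteration 5: yield a=6, then a,b = 10,16
Therefore res = [0, 2, 2, 4, 6].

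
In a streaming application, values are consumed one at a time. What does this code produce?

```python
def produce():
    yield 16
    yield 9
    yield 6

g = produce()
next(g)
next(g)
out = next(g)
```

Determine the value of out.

Step 1: produce() creates a generator.
Step 2: next(g) yields 16 (consumed and discarded).
Step 3: next(g) yields 9 (consumed and discarded).
Step 4: next(g) yields 6, assigned to out.
Therefore out = 6.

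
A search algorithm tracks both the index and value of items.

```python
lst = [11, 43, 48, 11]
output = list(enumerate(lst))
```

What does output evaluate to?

Step 1: enumerate pairs each element with its index:
  (0, 11)
  (1, 43)
  (2, 48)
  (3, 11)
Therefore output = [(0, 11), (1, 43), (2, 48), (3, 11)].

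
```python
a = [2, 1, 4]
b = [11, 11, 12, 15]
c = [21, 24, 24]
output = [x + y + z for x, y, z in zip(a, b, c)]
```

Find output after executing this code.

Step 1: zip three lists (truncates to shortest, len=3):
  2 + 11 + 21 = 34
  1 + 11 + 24 = 36
  4 + 12 + 24 = 40
Therefore output = [34, 36, 40].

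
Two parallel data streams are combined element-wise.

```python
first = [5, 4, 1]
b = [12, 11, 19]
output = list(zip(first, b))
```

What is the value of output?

Step 1: zip pairs elements at same index:
  Index 0: (5, 12)
  Index 1: (4, 11)
  Index 2: (1, 19)
Therefore output = [(5, 12), (4, 11), (1, 19)].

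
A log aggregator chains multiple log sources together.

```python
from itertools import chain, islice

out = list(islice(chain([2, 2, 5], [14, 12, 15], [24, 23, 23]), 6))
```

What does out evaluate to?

Step 1: chain([2, 2, 5], [14, 12, 15], [24, 23, 23]) = [2, 2, 5, 14, 12, 15, 24, 23, 23].
Step 2: islice takes first 6 elements: [2, 2, 5, 14, 12, 15].
Therefore out = [2, 2, 5, 14, 12, 15].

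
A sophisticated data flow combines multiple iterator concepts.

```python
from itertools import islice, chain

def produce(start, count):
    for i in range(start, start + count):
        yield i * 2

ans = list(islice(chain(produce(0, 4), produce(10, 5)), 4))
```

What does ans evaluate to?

Step 1: produce(0, 4) yields [0, 2, 4, 6].
Step 2: produce(10, 5) yields [20, 22, 24, 26, 28].
Step 3: chain concatenates: [0, 2, 4, 6, 20, 22, 24, 26, 28].
Step 4: islice takes first 4: [0, 2, 4, 6].
Therefore ans = [0, 2, 4, 6].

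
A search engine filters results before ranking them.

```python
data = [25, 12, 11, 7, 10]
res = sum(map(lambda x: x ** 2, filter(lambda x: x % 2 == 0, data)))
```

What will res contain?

Step 1: Filter even numbers from [25, 12, 11, 7, 10]: [12, 10]
Step 2: Square each: [144, 100]
Step 3: Sum = 244.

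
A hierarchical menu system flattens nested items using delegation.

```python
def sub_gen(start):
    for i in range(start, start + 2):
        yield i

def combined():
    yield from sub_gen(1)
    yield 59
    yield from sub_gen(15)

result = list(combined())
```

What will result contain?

Step 1: combined() delegates to sub_gen(1):
  yield 1
  yield 2
Step 2: yield 59
Step 3: Delegates to sub_gen(15):
  yield 15
  yield 16
Therefore result = [1, 2, 59, 15, 16].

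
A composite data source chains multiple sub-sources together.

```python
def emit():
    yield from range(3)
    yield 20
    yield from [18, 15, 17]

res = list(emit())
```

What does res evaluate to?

Step 1: Trace yields in order:
  yield 0
  yield 1
  yield 2
  yield 20
  yield 18
  yield 15
  yield 17
Therefore res = [0, 1, 2, 20, 18, 15, 17].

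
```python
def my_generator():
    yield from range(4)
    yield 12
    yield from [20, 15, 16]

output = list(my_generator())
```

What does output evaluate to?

Step 1: Trace yields in order:
  yield 0
  yield 1
  yield 2
  yield 3
  yield 12
  yield 20
  yield 15
  yield 16
Therefore output = [0, 1, 2, 3, 12, 20, 15, 16].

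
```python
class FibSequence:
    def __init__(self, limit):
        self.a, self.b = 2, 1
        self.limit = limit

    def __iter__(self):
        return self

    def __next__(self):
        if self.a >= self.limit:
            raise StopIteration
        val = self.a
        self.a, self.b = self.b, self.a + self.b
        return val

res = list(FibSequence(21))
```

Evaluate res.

Step 1: Fibonacci-like sequence (a=2, b=1) until >= 21:
  Yield 2, then a,b = 1,3
  Yield 1, then a,b = 3,4
  Yield 3, then a,b = 4,7
  Yield 4, then a,b = 7,11
  Yield 7, then a,b = 11,18
  Yield 11, then a,b = 18,29
  Yield 18, then a,b = 29,47
Step 2: 29 >= 21, stop.
Therefore res = [2, 1, 3, 4, 7, 11, 18].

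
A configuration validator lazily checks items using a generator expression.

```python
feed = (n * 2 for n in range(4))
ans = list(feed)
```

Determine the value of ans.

Step 1: For each n in range(4), compute n*2:
  n=0: 0*2 = 0
  n=1: 1*2 = 2
  n=2: 2*2 = 4
  n=3: 3*2 = 6
Therefore ans = [0, 2, 4, 6].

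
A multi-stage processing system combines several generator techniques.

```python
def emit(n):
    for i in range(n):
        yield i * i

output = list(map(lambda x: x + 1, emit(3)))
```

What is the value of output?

Step 1: emit(3) yields squares: [0, 1, 4].
Step 2: map adds 1 to each: [1, 2, 5].
Therefore output = [1, 2, 5].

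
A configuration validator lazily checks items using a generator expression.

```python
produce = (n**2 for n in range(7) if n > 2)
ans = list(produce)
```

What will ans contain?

Step 1: For range(7), keep n > 2, then square:
  n=0: 0 <= 2, excluded
  n=1: 1 <= 2, excluded
  n=2: 2 <= 2, excluded
  n=3: 3 > 2, yield 3**2 = 9
  n=4: 4 > 2, yield 4**2 = 16
  n=5: 5 > 2, yield 5**2 = 25
  n=6: 6 > 2, yield 6**2 = 36
Therefore ans = [9, 16, 25, 36].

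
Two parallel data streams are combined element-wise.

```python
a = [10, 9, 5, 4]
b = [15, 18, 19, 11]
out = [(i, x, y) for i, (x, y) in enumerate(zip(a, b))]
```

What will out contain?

Step 1: enumerate(zip(a, b)) gives index with paired elements:
  i=0: (10, 15)
  i=1: (9, 18)
  i=2: (5, 19)
  i=3: (4, 11)
Therefore out = [(0, 10, 15), (1, 9, 18), (2, 5, 19), (3, 4, 11)].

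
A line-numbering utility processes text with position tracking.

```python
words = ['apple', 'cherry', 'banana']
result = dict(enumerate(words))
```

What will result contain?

Step 1: enumerate pairs indices with words:
  0 -> 'apple'
  1 -> 'cherry'
  2 -> 'banana'
Therefore result = {0: 'apple', 1: 'cherry', 2: 'banana'}.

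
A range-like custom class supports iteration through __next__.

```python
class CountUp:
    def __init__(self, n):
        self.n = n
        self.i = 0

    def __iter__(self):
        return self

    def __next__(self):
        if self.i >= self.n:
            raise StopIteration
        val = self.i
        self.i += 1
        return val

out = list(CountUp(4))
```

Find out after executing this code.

Step 1: CountUp(4) creates an iterator counting 0 to 3.
Step 2: list() consumes all values: [0, 1, 2, 3].
Therefore out = [0, 1, 2, 3].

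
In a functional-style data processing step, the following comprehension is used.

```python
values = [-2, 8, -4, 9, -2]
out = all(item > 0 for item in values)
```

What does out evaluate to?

Step 1: Check item > 0 for each element in [-2, 8, -4, 9, -2]:
  -2 > 0: False
  8 > 0: True
  -4 > 0: False
  9 > 0: True
  -2 > 0: False
Step 2: all() returns False.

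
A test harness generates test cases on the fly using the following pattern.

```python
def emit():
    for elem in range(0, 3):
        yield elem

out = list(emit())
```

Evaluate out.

Step 1: The generator yields each value from range(0, 3).
Step 2: list() consumes all yields: [0, 1, 2].
Therefore out = [0, 1, 2].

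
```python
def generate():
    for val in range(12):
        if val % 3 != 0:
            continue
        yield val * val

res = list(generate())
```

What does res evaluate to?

Step 1: Only yield val**2 when val is divisible by 3:
  val=0: 0 % 3 == 0, yield 0**2 = 0
  val=3: 3 % 3 == 0, yield 3**2 = 9
  val=6: 6 % 3 == 0, yield 6**2 = 36
  val=9: 9 % 3 == 0, yield 9**2 = 81
Therefore res = [0, 9, 36, 81].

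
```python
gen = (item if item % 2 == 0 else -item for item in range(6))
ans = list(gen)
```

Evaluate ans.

Step 1: For each item in range(6), yield item if even, else -item:
  item=0: even, yield 0
  item=1: odd, yield -1
  item=2: even, yield 2
  item=3: odd, yield -3
  item=4: even, yield 4
  item=5: odd, yield -5
Therefore ans = [0, -1, 2, -3, 4, -5].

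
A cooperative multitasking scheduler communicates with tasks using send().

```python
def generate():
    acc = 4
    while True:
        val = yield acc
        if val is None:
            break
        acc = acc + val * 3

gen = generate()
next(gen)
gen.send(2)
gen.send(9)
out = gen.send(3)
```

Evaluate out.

Step 1: next() -> yield acc=4.
Step 2: send(2) -> val=2, acc = 4 + 2*3 = 10, yield 10.
Step 3: send(9) -> val=9, acc = 10 + 9*3 = 37, yield 37.
Step 4: send(3) -> val=3, acc = 37 + 3*3 = 46, yield 46.
Therefore out = 46.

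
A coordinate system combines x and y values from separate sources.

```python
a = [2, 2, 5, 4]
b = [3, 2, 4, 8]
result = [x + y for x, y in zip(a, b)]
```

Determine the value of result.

Step 1: Add corresponding elements:
  2 + 3 = 5
  2 + 2 = 4
  5 + 4 = 9
  4 + 8 = 12
Therefore result = [5, 4, 9, 12].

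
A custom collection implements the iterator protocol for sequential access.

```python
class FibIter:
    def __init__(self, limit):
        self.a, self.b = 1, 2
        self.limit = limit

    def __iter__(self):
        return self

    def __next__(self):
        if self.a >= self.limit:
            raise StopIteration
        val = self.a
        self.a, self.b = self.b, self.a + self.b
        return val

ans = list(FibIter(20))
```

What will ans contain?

Step 1: Fibonacci-like sequence (a=1, b=2) until >= 20:
  Yield 1, then a,b = 2,3
  Yield 2, then a,b = 3,5
  Yield 3, then a,b = 5,8
  Yield 5, then a,b = 8,13
  Yield 8, then a,b = 13,21
  Yield 13, then a,b = 21,34
Step 2: 21 >= 20, stop.
Therefore ans = [1, 2, 3, 5, 8, 13].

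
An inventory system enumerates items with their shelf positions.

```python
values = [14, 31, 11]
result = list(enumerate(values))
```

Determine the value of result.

Step 1: enumerate pairs each element with its index:
  (0, 14)
  (1, 31)
  (2, 11)
Therefore result = [(0, 14), (1, 31), (2, 11)].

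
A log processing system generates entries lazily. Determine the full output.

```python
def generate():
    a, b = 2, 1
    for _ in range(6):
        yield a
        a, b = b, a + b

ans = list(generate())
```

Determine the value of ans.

Step 1: Fibonacci-like sequence starting with a=2, b=1:
  Iteration 1: yield a=2, then a,b = 1,3
  Iteration 2: yield a=1, then a,b = 3,4
  Iteration 3: yield a=3, then a,b = 4,7
  Iteration 4: yield a=4, then a,b = 7,11
  Iteration 5: yield a=7, then a,b = 11,18
  Iteration 6: yield a=11, then a,b = 18,29
Therefore ans = [2, 1, 3, 4, 7, 11].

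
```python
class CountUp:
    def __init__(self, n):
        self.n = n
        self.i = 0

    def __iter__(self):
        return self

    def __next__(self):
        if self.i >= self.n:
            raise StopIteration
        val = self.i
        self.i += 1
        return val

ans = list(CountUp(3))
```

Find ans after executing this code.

Step 1: CountUp(3) creates an iterator counting 0 to 2.
Step 2: list() consumes all values: [0, 1, 2].
Therefore ans = [0, 1, 2].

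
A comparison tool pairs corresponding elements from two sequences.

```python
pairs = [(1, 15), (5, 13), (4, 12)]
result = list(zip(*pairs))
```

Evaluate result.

Step 1: zip(*pairs) transposes: unzips [(1, 15), (5, 13), (4, 12)] into separate sequences.
Step 2: First elements: (1, 5, 4), second elements: (15, 13, 12).
Therefore result = [(1, 5, 4), (15, 13, 12)].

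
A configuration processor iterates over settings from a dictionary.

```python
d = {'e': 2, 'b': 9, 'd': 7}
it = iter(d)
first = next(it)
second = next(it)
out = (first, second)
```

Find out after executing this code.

Step 1: iter(d) iterates over keys: ['e', 'b', 'd'].
Step 2: first = next(it) = 'e', second = next(it) = 'b'.
Therefore out = ('e', 'b').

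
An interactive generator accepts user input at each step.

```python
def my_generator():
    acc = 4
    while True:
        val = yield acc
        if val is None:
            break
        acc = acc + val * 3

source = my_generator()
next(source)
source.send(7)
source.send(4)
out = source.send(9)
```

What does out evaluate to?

Step 1: next() -> yield acc=4.
Step 2: send(7) -> val=7, acc = 4 + 7*3 = 25, yield 25.
Step 3: send(4) -> val=4, acc = 25 + 4*3 = 37, yield 37.
Step 4: send(9) -> val=9, acc = 37 + 9*3 = 64, yield 64.
Therefore out = 64.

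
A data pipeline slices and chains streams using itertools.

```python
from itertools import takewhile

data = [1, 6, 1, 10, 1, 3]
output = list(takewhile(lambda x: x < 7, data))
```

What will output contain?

Step 1: takewhile stops at first element >= 7:
  1 < 7: take
  6 < 7: take
  1 < 7: take
  10 >= 7: stop
Therefore output = [1, 6, 1].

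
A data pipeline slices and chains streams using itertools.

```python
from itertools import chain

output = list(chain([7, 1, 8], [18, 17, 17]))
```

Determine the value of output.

Step 1: chain() concatenates iterables: [7, 1, 8] + [18, 17, 17].
Therefore output = [7, 1, 8, 18, 17, 17].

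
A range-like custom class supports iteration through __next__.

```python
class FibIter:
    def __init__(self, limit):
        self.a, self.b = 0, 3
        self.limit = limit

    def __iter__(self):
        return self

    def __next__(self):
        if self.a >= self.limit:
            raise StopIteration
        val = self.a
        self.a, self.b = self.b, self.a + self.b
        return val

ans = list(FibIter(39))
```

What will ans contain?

Step 1: Fibonacci-like sequence (a=0, b=3) until >= 39:
  Yield 0, then a,b = 3,3
  Yield 3, then a,b = 3,6
  Yield 3, then a,b = 6,9
  Yield 6, then a,b = 9,15
  Yield 9, then a,b = 15,24
  Yield 15, then a,b = 24,39
  Yield 24, then a,b = 39,63
Step 2: 39 >= 39, stop.
Therefore ans = [0, 3, 3, 6, 9, 15, 24].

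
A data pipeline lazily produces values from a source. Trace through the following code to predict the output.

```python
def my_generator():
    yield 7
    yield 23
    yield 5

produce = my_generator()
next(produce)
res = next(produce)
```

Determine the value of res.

Step 1: my_generator() creates a generator.
Step 2: next(produce) yields 7 (consumed and discarded).
Step 3: next(produce) yields 23, assigned to res.
Therefore res = 23.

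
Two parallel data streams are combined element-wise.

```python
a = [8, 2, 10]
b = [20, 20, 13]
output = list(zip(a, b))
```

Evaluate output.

Step 1: zip pairs elements at same index:
  Index 0: (8, 20)
  Index 1: (2, 20)
  Index 2: (10, 13)
Therefore output = [(8, 20), (2, 20), (10, 13)].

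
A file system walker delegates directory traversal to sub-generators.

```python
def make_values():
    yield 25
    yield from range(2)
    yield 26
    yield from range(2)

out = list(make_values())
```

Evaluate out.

Step 1: Trace yields in order:
  yield 25
  yield 0
  yield 1
  yield 26
  yield 0
  yield 1
Therefore out = [25, 0, 1, 26, 0, 1].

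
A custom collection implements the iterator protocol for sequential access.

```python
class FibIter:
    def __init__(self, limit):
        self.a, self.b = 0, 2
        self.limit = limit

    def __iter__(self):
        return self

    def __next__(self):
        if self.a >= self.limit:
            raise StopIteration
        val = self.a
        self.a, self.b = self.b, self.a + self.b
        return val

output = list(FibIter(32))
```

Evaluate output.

Step 1: Fibonacci-like sequence (a=0, b=2) until >= 32:
  Yield 0, then a,b = 2,2
  Yield 2, then a,b = 2,4
  Yield 2, then a,b = 4,6
  Yield 4, then a,b = 6,10
  Yield 6, then a,b = 10,16
  Yield 10, then a,b = 16,26
  Yield 16, then a,b = 26,42
  Yield 26, then a,b = 42,68
Step 2: 42 >= 32, stop.
Therefore output = [0, 2, 2, 4, 6, 10, 16, 26].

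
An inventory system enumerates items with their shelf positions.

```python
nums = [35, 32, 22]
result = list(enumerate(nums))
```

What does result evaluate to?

Step 1: enumerate pairs each element with its index:
  (0, 35)
  (1, 32)
  (2, 22)
Therefore result = [(0, 35), (1, 32), (2, 22)].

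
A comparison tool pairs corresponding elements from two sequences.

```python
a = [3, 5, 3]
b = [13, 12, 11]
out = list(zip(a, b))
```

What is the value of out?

Step 1: zip pairs elements at same index:
  Index 0: (3, 13)
  Index 1: (5, 12)
  Index 2: (3, 11)
Therefore out = [(3, 13), (5, 12), (3, 11)].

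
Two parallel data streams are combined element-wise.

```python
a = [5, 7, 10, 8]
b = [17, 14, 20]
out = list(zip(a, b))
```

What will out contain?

Step 1: zip stops at shortest (len(a)=4, len(b)=3):
  Index 0: (5, 17)
  Index 1: (7, 14)
  Index 2: (10, 20)
Step 2: Last element of a (8) has no pair, dropped.
Therefore out = [(5, 17), (7, 14), (10, 20)].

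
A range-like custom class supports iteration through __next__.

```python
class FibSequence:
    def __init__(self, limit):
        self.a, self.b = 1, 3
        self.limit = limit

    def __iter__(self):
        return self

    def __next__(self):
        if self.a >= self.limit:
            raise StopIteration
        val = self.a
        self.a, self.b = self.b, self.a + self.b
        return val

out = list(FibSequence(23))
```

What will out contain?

Step 1: Fibonacci-like sequence (a=1, b=3) until >= 23:
  Yield 1, then a,b = 3,4
  Yield 3, then a,b = 4,7
  Yield 4, then a,b = 7,11
  Yield 7, then a,b = 11,18
  Yield 11, then a,b = 18,29
  Yield 18, then a,b = 29,47
Step 2: 29 >= 23, stop.
Therefore out = [1, 3, 4, 7, 11, 18].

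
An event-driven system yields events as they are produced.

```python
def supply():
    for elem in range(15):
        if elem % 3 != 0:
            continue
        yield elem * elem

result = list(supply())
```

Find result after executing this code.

Step 1: Only yield elem**2 when elem is divisible by 3:
  elem=0: 0 % 3 == 0, yield 0**2 = 0
  elem=3: 3 % 3 == 0, yield 3**2 = 9
  elem=6: 6 % 3 == 0, yield 6**2 = 36
  elem=9: 9 % 3 == 0, yield 9**2 = 81
  elem=12: 12 % 3 == 0, yield 12**2 = 144
Therefore result = [0, 9, 36, 81, 144].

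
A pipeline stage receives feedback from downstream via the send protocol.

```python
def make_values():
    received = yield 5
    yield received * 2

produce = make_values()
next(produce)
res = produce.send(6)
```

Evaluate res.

Step 1: next(produce) advances to first yield, producing 5.
Step 2: send(6) resumes, received = 6.
Step 3: yield received * 2 = 6 * 2 = 12.
Therefore res = 12.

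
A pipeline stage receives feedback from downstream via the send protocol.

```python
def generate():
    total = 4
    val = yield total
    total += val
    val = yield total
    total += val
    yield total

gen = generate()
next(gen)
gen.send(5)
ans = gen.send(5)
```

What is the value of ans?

Step 1: next() -> yield total=4.
Step 2: send(5) -> val=5, total = 4+5 = 9, yield 9.
Step 3: send(5) -> val=5, total = 9+5 = 14, yield 14.
Therefore ans = 14.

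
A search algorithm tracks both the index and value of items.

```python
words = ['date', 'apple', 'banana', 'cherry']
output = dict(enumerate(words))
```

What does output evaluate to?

Step 1: enumerate pairs indices with words:
  0 -> 'date'
  1 -> 'apple'
  2 -> 'banana'
  3 -> 'cherry'
Therefore output = {0: 'date', 1: 'apple', 2: 'banana', 3: 'cherry'}.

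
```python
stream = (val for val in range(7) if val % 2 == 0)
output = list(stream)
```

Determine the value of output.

Step 1: Filter range(7) keeping only even values:
  val=0: even, included
  val=1: odd, excluded
  val=2: even, included
  val=3: odd, excluded
  val=4: even, included
  val=5: odd, excluded
  val=6: even, included
Therefore output = [0, 2, 4, 6].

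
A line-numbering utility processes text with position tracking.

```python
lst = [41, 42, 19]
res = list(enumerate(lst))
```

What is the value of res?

Step 1: enumerate pairs each element with its index:
  (0, 41)
  (1, 42)
  (2, 19)
Therefore res = [(0, 41), (1, 42), (2, 19)].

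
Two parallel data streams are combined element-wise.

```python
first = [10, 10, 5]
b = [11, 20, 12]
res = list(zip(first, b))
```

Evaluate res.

Step 1: zip pairs elements at same index:
  Index 0: (10, 11)
  Index 1: (10, 20)
  Index 2: (5, 12)
Therefore res = [(10, 11), (10, 20), (5, 12)].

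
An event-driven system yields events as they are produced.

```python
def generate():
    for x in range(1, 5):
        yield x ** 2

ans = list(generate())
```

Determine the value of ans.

Step 1: For each x in range(1, 5), yield x**2:
  x=1: yield 1**2 = 1
  x=2: yield 2**2 = 4
  x=3: yield 3**2 = 9
  x=4: yield 4**2 = 16
Therefore ans = [1, 4, 9, 16].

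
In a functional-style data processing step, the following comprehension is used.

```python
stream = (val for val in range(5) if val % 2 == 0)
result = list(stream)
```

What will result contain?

Step 1: Filter range(5) keeping only even values:
  val=0: even, included
  val=1: odd, excluded
  val=2: even, included
  val=3: odd, excluded
  val=4: even, included
Therefore result = [0, 2, 4].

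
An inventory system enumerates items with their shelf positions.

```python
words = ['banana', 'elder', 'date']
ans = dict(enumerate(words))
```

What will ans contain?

Step 1: enumerate pairs indices with words:
  0 -> 'banana'
  1 -> 'elder'
  2 -> 'date'
Therefore ans = {0: 'banana', 1: 'elder', 2: 'date'}.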